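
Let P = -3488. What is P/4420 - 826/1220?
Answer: -197657/134810 ≈ -1.4662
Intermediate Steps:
P/4420 - 826/1220 = -3488/4420 - 826/1220 = -3488*1/4420 - 826*1/1220 = -872/1105 - 413/610 = -197657/134810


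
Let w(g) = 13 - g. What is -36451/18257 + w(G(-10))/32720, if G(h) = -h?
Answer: -1192621949/597369040 ≈ -1.9965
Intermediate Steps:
-36451/18257 + w(G(-10))/32720 = -36451/18257 + (13 - (-1)*(-10))/32720 = -36451*1/18257 + (13 - 1*10)*(1/32720) = -36451/18257 + (13 - 10)*(1/32720) = -36451/18257 + 3*(1/32720) = -36451/18257 + 3/32720 = -1192621949/597369040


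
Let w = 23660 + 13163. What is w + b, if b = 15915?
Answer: 52738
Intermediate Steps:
w = 36823
w + b = 36823 + 15915 = 52738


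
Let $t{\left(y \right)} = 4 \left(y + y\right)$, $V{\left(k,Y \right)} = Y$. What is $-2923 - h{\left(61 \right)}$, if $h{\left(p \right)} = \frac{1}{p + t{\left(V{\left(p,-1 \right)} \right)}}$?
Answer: $- \frac{154920}{53} \approx -2923.0$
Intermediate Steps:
$t{\left(y \right)} = 8 y$ ($t{\left(y \right)} = 4 \cdot 2 y = 8 y$)
$h{\left(p \right)} = \frac{1}{-8 + p}$ ($h{\left(p \right)} = \frac{1}{p + 8 \left(-1\right)} = \frac{1}{p - 8} = \frac{1}{-8 + p}$)
$-2923 - h{\left(61 \right)} = -2923 - \frac{1}{-8 + 61} = -2923 - \frac{1}{53} = - \frac{154920}{53}$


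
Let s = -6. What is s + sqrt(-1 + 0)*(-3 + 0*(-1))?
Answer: -6 - 3*I ≈ -6.0 - 3.0*I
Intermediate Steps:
s + sqrt(-1 + 0)*(-3 + 0*(-1)) = -6 + sqrt(-1 + 0)*(-3 + 0*(-1)) = -6 + sqrt(-1)*(-3 + 0) = -6 + I*(-3) = -6 - 3*I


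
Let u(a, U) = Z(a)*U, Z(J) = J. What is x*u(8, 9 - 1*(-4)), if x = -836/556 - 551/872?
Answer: -3364881/15151 ≈ -222.09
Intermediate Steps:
u(a, U) = U*a (u(a, U) = a*U = U*a)
x = -258837/121208 (x = -836*1/556 - 551*1/872 = -209/139 - 551/872 = -258837/121208 ≈ -2.1355)
x*u(8, 9 - 1*(-4)) = -258837*(9 - 1*(-4))*8/121208 = -258837*(9 + 4)*8/121208 = -3364881*8/121208 = -258837/121208*104 = -3364881/15151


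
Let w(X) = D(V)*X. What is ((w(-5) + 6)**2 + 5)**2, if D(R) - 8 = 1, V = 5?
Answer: 2328676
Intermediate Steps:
D(R) = 9 (D(R) = 8 + 1 = 9)
w(X) = 9*X
((w(-5) + 6)**2 + 5)**2 = ((9*(-5) + 6)**2 + 5)**2 = ((-45 + 6)**2 + 5)**2 = ((-39)**2 + 5)**2 = (1521 + 5)**2 = 1526**2 = 2328676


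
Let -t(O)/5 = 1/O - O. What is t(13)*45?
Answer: 37800/13 ≈ 2907.7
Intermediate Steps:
t(O) = -5/O + 5*O (t(O) = -5*(1/O - O) = -5/O + 5*O)
t(13)*45 = (-5/13 + 5*13)*45 = (-5*1/13 + 65)*45 = (-5/13 + 65)*45 = (840/13)*45 = 37800/13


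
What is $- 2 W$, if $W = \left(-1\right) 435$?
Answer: $870$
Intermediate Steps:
$W = -435$
$- 2 W = \left(-2\right) \left(-435\right) = 870$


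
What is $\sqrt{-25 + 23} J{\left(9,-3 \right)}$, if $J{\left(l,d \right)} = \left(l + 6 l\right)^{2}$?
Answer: $3969 i \sqrt{2} \approx 5613.0 i$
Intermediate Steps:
$J{\left(l,d \right)} = 49 l^{2}$ ($J{\left(l,d \right)} = \left(7 l\right)^{2} = 49 l^{2}$)
$\sqrt{-25 + 23} J{\left(9,-3 \right)} = \sqrt{-25 + 23} \cdot 49 \cdot 9^{2} = \sqrt{-2} \cdot 49 \cdot 81 = i \sqrt{2} \cdot 3969 = 3969 i \sqrt{2}$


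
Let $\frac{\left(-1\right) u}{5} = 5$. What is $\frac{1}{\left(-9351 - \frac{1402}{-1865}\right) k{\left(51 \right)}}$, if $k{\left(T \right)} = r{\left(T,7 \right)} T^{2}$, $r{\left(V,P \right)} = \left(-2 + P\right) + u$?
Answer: $\frac{373}{181427168052} \approx 2.0559 \cdot 10^{-9}$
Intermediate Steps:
$u = -25$ ($u = \left(-5\right) 5 = -25$)
$r{\left(V,P \right)} = -27 + P$ ($r{\left(V,P \right)} = \left(-2 + P\right) - 25 = -27 + P$)
$k{\left(T \right)} = - 20 T^{2}$ ($k{\left(T \right)} = \left(-27 + 7\right) T^{2} = - 20 T^{2}$)
$\frac{1}{\left(-9351 - \frac{1402}{-1865}\right) k{\left(51 \right)}} = \frac{1}{\left(-9351 - \frac{1402}{-1865}\right) \left(- 20 \cdot 51^{2}\right)} = \frac{1}{\left(-9351 - - \frac{1402}{1865}\right) \left(\left(-20\right) 2601\right)} = \frac{1}{\left(-9351 + \frac{1402}{1865}\right) \left(-52020\right)} = \frac{1}{- \frac{17438213}{1865}} \left(- \frac{1}{52020}\right) = \left(- \frac{1865}{17438213}\right) \left(- \frac{1}{52020}\right) = \frac{373}{181427168052}$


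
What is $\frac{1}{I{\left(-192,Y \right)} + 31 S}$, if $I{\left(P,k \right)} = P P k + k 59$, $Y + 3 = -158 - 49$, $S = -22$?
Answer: $- \frac{1}{7754512} \approx -1.2896 \cdot 10^{-7}$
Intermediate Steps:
$Y = -210$ ($Y = -3 - 207 = -210$)
$I{\left(P,k \right)} = 59 k + k P^{2}$ ($I{\left(P,k \right)} = P^{2} k + 59 k = k P^{2} + 59 k = 59 k + k P^{2}$)
$\frac{1}{I{\left(-192,Y \right)} + 31 S} = \frac{1}{- 210 \left(59 + \left(-192\right)^{2}\right) + 31 \left(-22\right)} = \frac{1}{- 210 \left(59 + 36864\right) - 682} = \frac{1}{\left(-210\right) 36923 - 682} = \frac{1}{-7753830 - 682} = \frac{1}{-7754512} = - \frac{1}{7754512}$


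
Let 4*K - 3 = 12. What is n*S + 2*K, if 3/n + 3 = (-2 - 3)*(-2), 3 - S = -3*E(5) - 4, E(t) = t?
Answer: 237/14 ≈ 16.929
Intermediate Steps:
K = 15/4 (K = ¾ + (¼)*12 = ¾ + 3 = 15/4 ≈ 3.7500)
S = 22 (S = 3 - (-3*5 - 4) = 3 - (-15 - 4) = 3 - 1*(-19) = 3 + 19 = 22)
n = 3/7 (n = 3/(-3 + (-2 - 3)*(-2)) = 3/(-3 - 5*(-2)) = 3/(-3 + 10) = 3/7 ≈ 0.42857)
n*S + 2*K = (3/7)*22 + 2*(15/4) = 66/7 + 15/2 = 237/14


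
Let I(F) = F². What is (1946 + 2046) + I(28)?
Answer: 4776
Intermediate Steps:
(1946 + 2046) + I(28) = (1946 + 2046) + 28² = 3992 + 784 = 4776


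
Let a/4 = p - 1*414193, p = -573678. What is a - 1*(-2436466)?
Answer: -1515018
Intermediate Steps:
a = -3951484 (a = 4*(-573678 - 1*414193) = 4*(-573678 - 414193) = 4*(-987871) = -3951484)
a - 1*(-2436466) = -3951484 - 1*(-2436466) = -3951484 + 2436466 = -1515018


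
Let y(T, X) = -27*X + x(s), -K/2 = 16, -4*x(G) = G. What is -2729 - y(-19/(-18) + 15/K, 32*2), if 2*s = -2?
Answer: -4005/4 ≈ -1001.3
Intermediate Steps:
s = -1 (s = (1/2)*(-2) = -1)
x(G) = -G/4
K = -32 (K = -2*16 = -32)
y(T, X) = 1/4 - 27*X (y(T, X) = -27*X - 1/4*(-1) = -27*X + 1/4 = 1/4 - 27*X)
-2729 - y(-19/(-18) + 15/K, 32*2) = -2729 - (1/4 - 864*2) = -2729 - (1/4 - 27*64) = -2729 - (1/4 - 1728) = -2729 - 1*(-6911/4) = -2729 + 6911/4 = -4005/4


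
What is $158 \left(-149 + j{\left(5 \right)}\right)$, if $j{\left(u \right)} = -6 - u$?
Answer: $-25280$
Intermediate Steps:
$158 \left(-149 + j{\left(5 \right)}\right) = 158 \left(-149 - 11\right) = 158 \left(-160\right) = -25280$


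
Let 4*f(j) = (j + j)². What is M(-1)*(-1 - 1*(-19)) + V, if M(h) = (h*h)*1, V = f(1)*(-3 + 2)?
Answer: 17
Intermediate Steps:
f(j) = j² (f(j) = (j + j)²/4 = (2*j)²/4 = (4*j²)/4 = j²)
V = -1 (V = 1²*(-3 + 2) = 1*(-1) = -1)
M(h) = h² (M(h) = h²*1 = h²)
M(-1)*(-1 - 1*(-19)) + V = (-1)²*(-1 - 1*(-19)) - 1 = 1*(-1 + 19) - 1 = 1*18 - 1 = 18 - 1 = 17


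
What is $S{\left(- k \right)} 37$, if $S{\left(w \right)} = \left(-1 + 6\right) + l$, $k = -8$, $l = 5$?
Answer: $370$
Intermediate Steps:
$S{\left(w \right)} = 10$ ($S{\left(w \right)} = \left(-1 + 6\right) + 5 = 5 + 5 = 10$)
$S{\left(- k \right)} 37 = 10 \cdot 37 = 370$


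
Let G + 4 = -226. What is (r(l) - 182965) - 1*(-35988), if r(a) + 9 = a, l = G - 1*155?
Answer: -147371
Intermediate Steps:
G = -230 (G = -4 - 226 = -230)
l = -385 (l = -230 - 1*155 = -230 - 155 = -385)
r(a) = -9 + a
(r(l) - 182965) - 1*(-35988) = ((-9 - 385) - 182965) - 1*(-35988) = (-394 - 182965) + 35988 = -183359 + 35988 = -147371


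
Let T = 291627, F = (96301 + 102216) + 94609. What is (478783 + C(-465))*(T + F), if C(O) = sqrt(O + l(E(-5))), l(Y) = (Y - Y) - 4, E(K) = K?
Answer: 279969795599 + 584753*I*sqrt(469) ≈ 2.7997e+11 + 1.2664e+7*I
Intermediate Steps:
l(Y) = -4 (l(Y) = 0 - 4 = -4)
C(O) = sqrt(-4 + O) (C(O) = sqrt(O - 4) = sqrt(-4 + O))
F = 293126 (F = 198517 + 94609 = 293126)
(478783 + C(-465))*(T + F) = (478783 + sqrt(-4 - 465))*(291627 + 293126) = (478783 + sqrt(-469))*584753 = (478783 + I*sqrt(469))*584753 = 279969795599 + 584753*I*sqrt(469)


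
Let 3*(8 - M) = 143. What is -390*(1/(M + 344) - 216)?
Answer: 76909950/913 ≈ 84239.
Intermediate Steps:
M = -119/3 (M = 8 - ⅓*143 = 8 - 143/3 = -119/3 ≈ -39.667)
-390*(1/(M + 344) - 216) = -390*(1/(-119/3 + 344) - 216) = -390*(1/(913/3) - 216) = -390*(3/913 - 216) = -390*(-197205/913) = 76909950/913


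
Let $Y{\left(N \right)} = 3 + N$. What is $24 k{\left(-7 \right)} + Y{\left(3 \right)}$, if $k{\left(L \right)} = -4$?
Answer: $-90$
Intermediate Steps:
$24 k{\left(-7 \right)} + Y{\left(3 \right)} = 24 \left(-4\right) + \left(3 + 3\right) = -96 + 6 = -90$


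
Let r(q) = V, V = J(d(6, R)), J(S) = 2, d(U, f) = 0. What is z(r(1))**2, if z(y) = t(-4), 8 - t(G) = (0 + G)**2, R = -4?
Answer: 64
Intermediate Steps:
V = 2
r(q) = 2
t(G) = 8 - G**2 (t(G) = 8 - (0 + G)**2 = 8 - G**2)
z(y) = -8 (z(y) = 8 - 1*(-4)**2 = 8 - 1*16 = 8 - 16 = -8)
z(r(1))**2 = (-8)**2 = 64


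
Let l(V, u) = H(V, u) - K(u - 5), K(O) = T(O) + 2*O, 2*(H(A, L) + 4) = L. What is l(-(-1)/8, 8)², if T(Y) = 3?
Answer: 81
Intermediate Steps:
H(A, L) = -4 + L/2
K(O) = 3 + 2*O
l(V, u) = 3 - 3*u/2 (l(V, u) = (-4 + u/2) - (3 + 2*(u - 5)) = (-4 + u/2) - (3 + 2*(-5 + u)) = (-4 + u/2) - (3 + (-10 + 2*u)) = (-4 + u/2) - (-7 + 2*u) = (-4 + u/2) + (7 - 2*u) = 3 - 3*u/2)
l(-(-1)/8, 8)² = (3 - 3/2*8)² = (3 - 12)² = (-9)² = 81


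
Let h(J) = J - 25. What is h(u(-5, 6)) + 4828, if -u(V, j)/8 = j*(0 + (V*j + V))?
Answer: 6483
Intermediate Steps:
u(V, j) = -8*j*(V + V*j) (u(V, j) = -8*j*(0 + (V*j + V)) = -8*j*(0 + (V + V*j)) = -8*j*(V + V*j))
h(J) = -25 + J
h(u(-5, 6)) + 4828 = (-25 - 8*(-5)*6*(1 + 6)) + 4828 = (-25 - 8*(-5)*6*7) + 4828 = (-25 + 1680) + 4828 = 1655 + 4828 = 6483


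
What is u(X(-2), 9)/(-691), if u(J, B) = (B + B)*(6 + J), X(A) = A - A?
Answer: -108/691 ≈ -0.15630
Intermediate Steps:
X(A) = 0
u(J, B) = 2*B*(6 + J) (u(J, B) = (2*B)*(6 + J) = 2*B*(6 + J))
u(X(-2), 9)/(-691) = (2*9*(6 + 0))/(-691) = (2*9*6)*(-1/691) = 108*(-1/691) = -108/691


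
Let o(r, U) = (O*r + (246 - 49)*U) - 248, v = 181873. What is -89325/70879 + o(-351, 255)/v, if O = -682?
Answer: 4264379626/12890976367 ≈ 0.33080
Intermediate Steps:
o(r, U) = -248 - 682*r + 197*U (o(r, U) = (-682*r + (246 - 49)*U) - 248 = (-682*r + 197*U) - 248 = -248 - 682*r + 197*U)
-89325/70879 + o(-351, 255)/v = -89325/70879 + (-248 - 682*(-351) + 197*255)/181873 = -89325*1/70879 + (-248 + 239382 + 50235)*(1/181873) = -89325/70879 + 289369*(1/181873) = -89325/70879 + 289369/181873 = 4264379626/12890976367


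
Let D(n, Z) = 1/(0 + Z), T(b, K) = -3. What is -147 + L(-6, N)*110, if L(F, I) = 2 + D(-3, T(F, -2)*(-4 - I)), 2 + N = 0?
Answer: 274/3 ≈ 91.333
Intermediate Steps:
N = -2 (N = -2 + 0 = -2)
D(n, Z) = 1/Z
L(F, I) = 2 + 1/(12 + 3*I) (L(F, I) = 2 + 1/(-3*(-4 - I)) = 2 + 1/(12 + 3*I))
-147 + L(-6, N)*110 = -147 + ((25 + 6*(-2))/(3*(4 - 2)))*110 = -147 + ((⅓)*(25 - 12)/2)*110 = -147 + ((⅓)*(½)*13)*110 = -147 + (13/6)*110 = -147 + 715/3 = 274/3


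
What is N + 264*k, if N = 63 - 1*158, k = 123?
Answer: 32377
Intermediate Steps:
N = -95 (N = 63 - 158 = -95)
N + 264*k = -95 + 264*123 = -95 + 32472 = 32377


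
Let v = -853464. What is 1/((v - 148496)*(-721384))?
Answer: 1/722797912640 ≈ 1.3835e-12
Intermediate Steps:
1/((v - 148496)*(-721384)) = 1/(-853464 - 148496*(-721384)) = -1/721384/(-1001960) = -1/1001960*(-1/721384) = 1/722797912640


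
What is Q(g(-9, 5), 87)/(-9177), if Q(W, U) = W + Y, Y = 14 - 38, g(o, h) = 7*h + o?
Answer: -2/9177 ≈ -0.00021794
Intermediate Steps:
g(o, h) = o + 7*h
Y = -24
Q(W, U) = -24 + W (Q(W, U) = W - 24 = -24 + W)
Q(g(-9, 5), 87)/(-9177) = (-24 + (-9 + 7*5))/(-9177) = (-24 + (-9 + 35))*(-1/9177) = (-24 + 26)*(-1/9177) = 2*(-1/9177) = -2/9177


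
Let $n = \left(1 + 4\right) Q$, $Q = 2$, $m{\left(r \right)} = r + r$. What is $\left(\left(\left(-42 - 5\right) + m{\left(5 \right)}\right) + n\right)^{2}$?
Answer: $729$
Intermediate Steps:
$m{\left(r \right)} = 2 r$
$n = 10$ ($n = \left(1 + 4\right) 2 = 5 \cdot 2 = 10$)
$\left(\left(\left(-42 - 5\right) + m{\left(5 \right)}\right) + n\right)^{2} = \left(\left(\left(-42 - 5\right) + 2 \cdot 5\right) + 10\right)^{2} = \left(\left(-47 + 10\right) + 10\right)^{2} = \left(-37 + 10\right)^{2} = \left(-27\right)^{2} = 729$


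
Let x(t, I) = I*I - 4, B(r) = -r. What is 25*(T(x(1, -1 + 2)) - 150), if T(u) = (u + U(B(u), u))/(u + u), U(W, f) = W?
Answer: -3750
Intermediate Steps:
x(t, I) = -4 + I**2 (x(t, I) = I**2 - 4 = -4 + I**2)
T(u) = 0 (T(u) = (u - u)/(u + u) = 0/((2*u)) = 0*(1/(2*u)) = 0)
25*(T(x(1, -1 + 2)) - 150) = 25*(0 - 150) = 25*(-150) = -3750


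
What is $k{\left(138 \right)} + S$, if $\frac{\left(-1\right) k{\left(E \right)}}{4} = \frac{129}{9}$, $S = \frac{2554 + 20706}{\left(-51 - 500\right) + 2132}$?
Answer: $- \frac{67384}{1581} \approx -42.621$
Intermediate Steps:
$S = \frac{23260}{1581}$ ($S = \frac{23260}{\left(-51 - 500\right) + 2132} = \frac{23260}{-551 + 2132} = \frac{23260}{1581} \approx 14.712$)
$k{\left(E \right)} = - \frac{172}{3}$ ($k{\left(E \right)} = - 4 \cdot \frac{129}{9} = - 4 \cdot 129 \cdot \frac{1}{9} = \left(-4\right) \frac{43}{3} = - \frac{172}{3}$)
$k{\left(138 \right)} + S = - \frac{172}{3} + \frac{23260}{1581} = - \frac{67384}{1581}$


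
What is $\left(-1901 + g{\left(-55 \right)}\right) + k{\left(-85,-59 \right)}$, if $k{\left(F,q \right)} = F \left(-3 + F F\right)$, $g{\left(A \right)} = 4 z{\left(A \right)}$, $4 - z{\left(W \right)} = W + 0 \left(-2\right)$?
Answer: $-615535$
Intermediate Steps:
$z{\left(W \right)} = 4 - W$ ($z{\left(W \right)} = 4 - \left(W + 0 \left(-2\right)\right) = 4 - \left(W + 0\right) = 4 - W$)
$g{\left(A \right)} = 16 - 4 A$ ($g{\left(A \right)} = 4 \left(4 - A\right) = 16 - 4 A$)
$k{\left(F,q \right)} = F \left(-3 + F^{2}\right)$
$\left(-1901 + g{\left(-55 \right)}\right) + k{\left(-85,-59 \right)} = \left(-1901 + \left(16 - -220\right)\right) - 85 \left(-3 + \left(-85\right)^{2}\right) = \left(-1901 + \left(16 + 220\right)\right) - 85 \left(-3 + 7225\right) = \left(-1901 + 236\right) - 613870 = -1665 - 613870 = -615535$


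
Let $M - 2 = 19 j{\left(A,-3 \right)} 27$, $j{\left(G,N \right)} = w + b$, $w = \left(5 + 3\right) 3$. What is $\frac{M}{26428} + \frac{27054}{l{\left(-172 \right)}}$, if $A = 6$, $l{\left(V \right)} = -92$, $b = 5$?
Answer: $- \frac{178403561}{607844} \approx -293.5$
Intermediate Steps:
$w = 24$ ($w = 8 \cdot 3 = 24$)
$j{\left(G,N \right)} = 29$ ($j{\left(G,N \right)} = 24 + 5 = 29$)
$M = 14879$ ($M = 2 + 19 \cdot 29 \cdot 27 = 2 + 551 \cdot 27 = 2 + 14877 = 14879$)
$\frac{M}{26428} + \frac{27054}{l{\left(-172 \right)}} = \frac{14879}{26428} + \frac{27054}{-92} = 14879 \cdot \frac{1}{26428} + 27054 \left(- \frac{1}{92}\right) = \frac{14879}{26428} - \frac{13527}{46} = - \frac{178403561}{607844}$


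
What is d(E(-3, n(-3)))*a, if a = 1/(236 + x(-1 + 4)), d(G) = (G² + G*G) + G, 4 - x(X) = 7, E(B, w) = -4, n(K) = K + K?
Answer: 28/233 ≈ 0.12017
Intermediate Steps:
n(K) = 2*K
x(X) = -3 (x(X) = 4 - 1*7 = 4 - 7 = -3)
d(G) = G + 2*G² (d(G) = (G² + G²) + G = 2*G² + G = G + 2*G²)
a = 1/233 (a = 1/(236 - 3) = 1/233 ≈ 0.0042918)
d(E(-3, n(-3)))*a = -4*(1 + 2*(-4))*(1/233) = -4*(1 - 8)*(1/233) = -4*(-7)*(1/233) = 28*(1/233) = 28/233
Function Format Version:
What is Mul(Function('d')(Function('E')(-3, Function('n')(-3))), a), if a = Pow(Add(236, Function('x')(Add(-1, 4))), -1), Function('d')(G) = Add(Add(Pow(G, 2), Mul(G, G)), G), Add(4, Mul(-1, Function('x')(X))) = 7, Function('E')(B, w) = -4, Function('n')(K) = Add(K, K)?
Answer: Rational(28, 233) ≈ 0.12017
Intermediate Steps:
Function('n')(K) = Mul(2, K)
Function('x')(X) = -3 (Function('x')(X) = Add(4, Mul(-1, 7)) = Add(4, -7) = -3)
Function('d')(G) = Add(G, Mul(2, Pow(G, 2))) (Function('d')(G) = Add(Add(Pow(G, 2), Pow(G, 2)), G) = Add(Mul(2, Pow(G, 2)), G) = Add(G, Mul(2, Pow(G, 2))))
a = Rational(1, 233) (a = Pow(Add(236, -3), -1) = Pow(233, -1) = Rational(1, 233) ≈ 0.0042918)
Mul(Function('d')(Function('E')(-3, Function('n')(-3))), a) = Mul(Mul(-4, Add(1, Mul(2, -4))), Rational(1, 233)) = Mul(Mul(-4, Add(1, -8)), Rational(1, 233)) = Mul(Mul(-4, -7), Rational(1, 233)) = Mul(28, Rational(1, 233)) = Rational(28, 233)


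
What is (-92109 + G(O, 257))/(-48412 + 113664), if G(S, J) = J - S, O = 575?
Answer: -92427/65252 ≈ -1.4165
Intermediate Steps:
(-92109 + G(O, 257))/(-48412 + 113664) = (-92109 + (257 - 1*575))/(-48412 + 113664) = (-92109 + (257 - 575))/65252 = (-92109 - 318)*(1/65252) = -92427*1/65252 = -92427/65252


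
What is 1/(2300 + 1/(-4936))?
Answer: 4936/11352799 ≈ 0.00043478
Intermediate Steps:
1/(2300 + 1/(-4936)) = 1/(2300 - 1/4936) = 1/(11352799/4936) = 4936/11352799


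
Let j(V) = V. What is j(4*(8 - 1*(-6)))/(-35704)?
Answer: -7/4463 ≈ -0.0015685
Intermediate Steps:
j(4*(8 - 1*(-6)))/(-35704) = (4*(8 - 1*(-6)))/(-35704) = (4*(8 + 6))*(-1/35704) = (4*14)*(-1/35704) = 56*(-1/35704) = -7/4463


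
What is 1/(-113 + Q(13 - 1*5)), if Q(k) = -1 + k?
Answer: -1/106 ≈ -0.0094340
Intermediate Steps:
1/(-113 + Q(13 - 1*5)) = 1/(-113 + (-1 + (13 - 1*5))) = 1/(-113 + (-1 + (13 - 5))) = 1/(-113 + (-1 + 8)) = 1/(-113 + 7) = 1/(-106) = -1/106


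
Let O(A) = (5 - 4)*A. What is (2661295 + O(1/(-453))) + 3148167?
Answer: 2631686285/453 ≈ 5.8095e+6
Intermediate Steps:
O(A) = A (O(A) = 1*A = A)
(2661295 + O(1/(-453))) + 3148167 = (2661295 + 1/(-453)) + 3148167 = (2661295 - 1/453) + 3148167 = 1205566634/453 + 3148167 = 2631686285/453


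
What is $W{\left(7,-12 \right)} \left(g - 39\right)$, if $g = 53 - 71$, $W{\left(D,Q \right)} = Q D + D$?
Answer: $4389$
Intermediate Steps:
$W{\left(D,Q \right)} = D + D Q$ ($W{\left(D,Q \right)} = D Q + D = D + D Q$)
$g = -18$ ($g = 53 - 71 = -18$)
$W{\left(7,-12 \right)} \left(g - 39\right) = 7 \left(1 - 12\right) \left(-18 - 39\right) = 7 \left(-11\right) \left(-57\right) = \left(-77\right) \left(-57\right) = 4389$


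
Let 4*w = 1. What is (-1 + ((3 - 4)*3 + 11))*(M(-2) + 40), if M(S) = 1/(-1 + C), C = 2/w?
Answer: 281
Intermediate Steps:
w = ¼ (w = (¼)*1 = ¼ ≈ 0.25000)
C = 8 (C = 2/(¼) = 2*4 = 8)
M(S) = ⅐ (M(S) = 1/(-1 + 8) = 1/7 = ⅐)
(-1 + ((3 - 4)*3 + 11))*(M(-2) + 40) = (-1 + ((3 - 4)*3 + 11))*(⅐ + 40) = (-1 + (-1*3 + 11))*(281/7) = (-1 + (-3 + 11))*(281/7) = (-1 + 8)*(281/7) = 7*(281/7) = 281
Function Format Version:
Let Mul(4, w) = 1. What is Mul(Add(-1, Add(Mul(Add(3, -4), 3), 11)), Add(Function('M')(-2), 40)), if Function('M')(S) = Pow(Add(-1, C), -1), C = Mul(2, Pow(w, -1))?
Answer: 281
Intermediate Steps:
w = Rational(1, 4) (w = Mul(Rational(1, 4), 1) = Rational(1, 4) ≈ 0.25000)
C = 8 (C = Mul(2, Pow(Rational(1, 4), -1)) = Mul(2, 4) = 8)
Function('M')(S) = Rational(1, 7) (Function('M')(S) = Pow(Add(-1, 8), -1) = Pow(7, -1) = Rational(1, 7))
Mul(Add(-1, Add(Mul(Add(3, -4), 3), 11)), Add(Function('M')(-2), 40)) = Mul(Add(-1, Add(Mul(Add(3, -4), 3), 11)), Add(Rational(1, 7), 40)) = Mul(Add(-1, Add(Mul(-1, 3), 11)), Rational(281, 7)) = Mul(Add(-1, Add(-3, 11)), Rational(281, 7)) = Mul(Add(-1, 8), Rational(281, 7)) = Mul(7, Rational(281, 7)) = 281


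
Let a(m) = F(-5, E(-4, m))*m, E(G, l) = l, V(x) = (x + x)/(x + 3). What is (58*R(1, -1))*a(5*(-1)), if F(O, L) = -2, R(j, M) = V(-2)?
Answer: -2320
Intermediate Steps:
V(x) = 2*x/(3 + x) (V(x) = (2*x)/(3 + x) = 2*x/(3 + x))
R(j, M) = -4 (R(j, M) = 2*(-2)/(3 - 2) = 2*(-2)/1 = 2*(-2)*1 = -4)
a(m) = -2*m
(58*R(1, -1))*a(5*(-1)) = (58*(-4))*(-10*(-1)) = -(-464)*(-5) = -232*10 = -2320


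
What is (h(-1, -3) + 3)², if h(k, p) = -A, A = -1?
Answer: 16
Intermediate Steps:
h(k, p) = 1 (h(k, p) = -1*(-1) = 1)
(h(-1, -3) + 3)² = (1 + 3)² = 4² = 16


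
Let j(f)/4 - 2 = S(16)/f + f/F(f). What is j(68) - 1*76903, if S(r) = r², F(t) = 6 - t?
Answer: -40518041/527 ≈ -76884.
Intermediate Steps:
j(f) = 8 + 1024/f + 4*f/(6 - f) (j(f) = 8 + 4*(16²/f + f/(6 - f)) = 8 + 4*(256/f + f/(6 - f)) = 8 + (1024/f + 4*f/(6 - f)) = 8 + 1024/f + 4*f/(6 - f))
j(68) - 1*76903 = 4*(-1536 + 68² + 244*68)/(68*(-6 + 68)) - 1*76903 = 4*(1/68)*(-1536 + 4624 + 16592)/62 - 76903 = 4*(1/68)*(1/62)*19680 - 76903 = 9840/527 - 76903 = -40518041/527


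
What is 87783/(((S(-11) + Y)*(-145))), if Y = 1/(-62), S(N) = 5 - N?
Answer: -187674/4955 ≈ -37.876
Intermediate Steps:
Y = -1/62 ≈ -0.016129
87783/(((S(-11) + Y)*(-145))) = 87783/((((5 - 1*(-11)) - 1/62)*(-145))) = 87783/((((5 + 11) - 1/62)*(-145))) = 87783/(((16 - 1/62)*(-145))) = 87783/(((991/62)*(-145))) = 87783/(-143695/62) = 87783*(-62/143695) = -187674/4955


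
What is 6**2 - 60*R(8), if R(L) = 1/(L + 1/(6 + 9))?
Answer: 3456/121 ≈ 28.562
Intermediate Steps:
R(L) = 1/(1/15 + L) (R(L) = 1/(L + 1/15) = 1/(1/15 + L))
6**2 - 60*R(8) = 6**2 - 900/(1 + 15*8) = 36 - 900/(1 + 120) = 36 - 900/121 = 3456/121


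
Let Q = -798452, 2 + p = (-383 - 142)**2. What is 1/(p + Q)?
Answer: -1/522829 ≈ -1.9127e-6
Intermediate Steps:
p = 275623 (p = -2 + (-383 - 142)**2 = -2 + (-525)**2 = -2 + 275625 = 275623)
1/(p + Q) = 1/(275623 - 798452) = 1/(-522829) = -1/522829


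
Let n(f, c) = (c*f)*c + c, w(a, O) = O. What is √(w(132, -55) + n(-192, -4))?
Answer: I*√3131 ≈ 55.955*I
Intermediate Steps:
n(f, c) = c + f*c² (n(f, c) = f*c² + c = c + f*c²)
√(w(132, -55) + n(-192, -4)) = √(-55 - 4*(1 - 4*(-192))) = √(-55 - 4*(1 + 768)) = √(-55 - 4*769) = √(-55 - 3076) = √(-3131) = I*√3131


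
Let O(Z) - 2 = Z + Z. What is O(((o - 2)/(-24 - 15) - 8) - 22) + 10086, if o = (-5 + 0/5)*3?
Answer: 391126/39 ≈ 10029.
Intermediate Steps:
o = -15 (o = (-5 + 0*(1/5))*3 = (-5 + 0)*3 = -5*3 = -15)
O(Z) = 2 + 2*Z (O(Z) = 2 + (Z + Z) = 2 + 2*Z)
O(((o - 2)/(-24 - 15) - 8) - 22) + 10086 = (2 + 2*(((-15 - 2)/(-24 - 15) - 8) - 22)) + 10086 = (2 + 2*((-17/(-39) - 8) - 22)) + 10086 = (2 + 2*((-17*(-1/39) - 8) - 22)) + 10086 = (2 + 2*((17/39 - 8) - 22)) + 10086 = (2 + 2*(-295/39 - 22)) + 10086 = (2 + 2*(-1153/39)) + 10086 = (2 - 2306/39) + 10086 = -2228/39 + 10086 = 391126/39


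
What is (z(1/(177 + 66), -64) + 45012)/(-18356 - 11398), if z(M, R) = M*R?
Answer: -5468926/3615111 ≈ -1.5128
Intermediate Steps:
(z(1/(177 + 66), -64) + 45012)/(-18356 - 11398) = (-64/(177 + 66) + 45012)/(-18356 - 11398) = (-64/243 + 45012)/(-29754) = ((1/243)*(-64) + 45012)*(-1/29754) = (-64/243 + 45012)*(-1/29754) = (10937852/243)*(-1/29754) = -5468926/3615111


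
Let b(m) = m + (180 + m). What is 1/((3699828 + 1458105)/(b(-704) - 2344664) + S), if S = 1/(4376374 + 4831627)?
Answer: -7200325293964/15831416625347 ≈ -0.45481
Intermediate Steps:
b(m) = 180 + 2*m
S = 1/9208001 ≈ 1.0860e-7
1/((3699828 + 1458105)/(b(-704) - 2344664) + S) = 1/((3699828 + 1458105)/((180 + 2*(-704)) - 2344664) + 1/9208001) = 1/(5157933/((180 - 1408) - 2344664) + 1/9208001) = 1/(5157933/(-1228 - 2344664) + 1/9208001) = 1/(5157933/(-2345892) + 1/9208001) = 1/(5157933*(-1/2345892) + 1/9208001) = 1/(-1719311/781964 + 1/9208001) = 1/(-15831416625347/7200325293964) = -7200325293964/15831416625347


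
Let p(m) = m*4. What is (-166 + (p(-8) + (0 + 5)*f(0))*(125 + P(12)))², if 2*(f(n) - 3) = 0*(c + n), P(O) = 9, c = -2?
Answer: 5973136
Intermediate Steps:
f(n) = 3 (f(n) = 3 + (0*(-2 + n))/2 = 3 + (½)*0 = 3 + 0 = 3)
p(m) = 4*m
(-166 + (p(-8) + (0 + 5)*f(0))*(125 + P(12)))² = (-166 + (4*(-8) + (0 + 5)*3)*(125 + 9))² = (-166 + (-32 + 5*3)*134)² = (-166 + (-32 + 15)*134)² = (-166 - 17*134)² = (-166 - 2278)² = (-2444)² = 5973136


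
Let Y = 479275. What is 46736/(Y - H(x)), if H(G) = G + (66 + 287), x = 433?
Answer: 46736/478489 ≈ 0.097674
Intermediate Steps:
H(G) = 353 + G (H(G) = G + 353 = 353 + G)
46736/(Y - H(x)) = 46736/(479275 - (353 + 433)) = 46736/(479275 - 1*786) = 46736/(479275 - 786) = 46736/478489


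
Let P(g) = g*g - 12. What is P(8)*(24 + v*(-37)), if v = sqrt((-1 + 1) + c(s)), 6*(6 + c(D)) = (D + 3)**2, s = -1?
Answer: 1248 - 7696*I*sqrt(3)/3 ≈ 1248.0 - 4443.3*I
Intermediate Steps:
c(D) = -6 + (3 + D)**2/6 (c(D) = -6 + (D + 3)**2/6 = -6 + (3 + D)**2/6)
v = 4*I*sqrt(3)/3 (v = sqrt((-1 + 1) + (-6 + (3 - 1)**2/6)) = sqrt(0 + (-6 + (1/6)*2**2)) = sqrt(0 + (-6 + (1/6)*4)) = sqrt(0 + (-6 + 2/3)) = sqrt(0 - 16/3) = sqrt(-16/3) = 4*I*sqrt(3)/3 ≈ 2.3094*I)
P(g) = -12 + g**2 (P(g) = g**2 - 12 = -12 + g**2)
P(8)*(24 + v*(-37)) = (-12 + 8**2)*(24 + (4*I*sqrt(3)/3)*(-37)) = (-12 + 64)*(24 - 148*I*sqrt(3)/3) = 52*(24 - 148*I*sqrt(3)/3) = 1248 - 7696*I*sqrt(3)/3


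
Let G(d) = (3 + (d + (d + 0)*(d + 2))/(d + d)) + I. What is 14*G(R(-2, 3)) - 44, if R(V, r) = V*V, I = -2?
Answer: 19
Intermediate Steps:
R(V, r) = V**2
G(d) = 1 + (d + d*(2 + d))/(2*d) (G(d) = (3 + (d + (d + 0)*(d + 2))/(d + d)) - 2 = (3 + (d + d*(2 + d))/((2*d))) - 2 = (3 + (d + d*(2 + d))*(1/(2*d))) - 2 = (3 + (d + d*(2 + d))/(2*d)) - 2 = 1 + (d + d*(2 + d))/(2*d))
14*G(R(-2, 3)) - 44 = 14*(5/2 + (1/2)*(-2)**2) - 44 = 14*(5/2 + (1/2)*4) - 44 = 14*(5/2 + 2) - 44 = 14*(9/2) - 44 = 63 - 44 = 19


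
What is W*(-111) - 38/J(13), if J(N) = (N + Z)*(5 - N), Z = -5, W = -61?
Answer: 216691/32 ≈ 6771.6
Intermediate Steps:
J(N) = (-5 + N)*(5 - N) (J(N) = (N - 5)*(5 - N) = (-5 + N)*(5 - N))
W*(-111) - 38/J(13) = -61*(-111) - 38/(-25 - 1*13² + 10*13) = 6771 - 38/(-25 - 1*169 + 130) = 6771 - 38/(-25 - 169 + 130) = 6771 - 38/(-64) = 6771 - 38*(-1/64) = 6771 + 19/32 = 216691/32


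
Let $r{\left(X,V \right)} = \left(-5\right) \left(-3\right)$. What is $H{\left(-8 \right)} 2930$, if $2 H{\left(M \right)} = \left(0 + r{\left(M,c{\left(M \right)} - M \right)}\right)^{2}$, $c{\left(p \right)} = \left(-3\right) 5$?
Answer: $329625$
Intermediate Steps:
$c{\left(p \right)} = -15$
$r{\left(X,V \right)} = 15$
$H{\left(M \right)} = \frac{225}{2}$ ($H{\left(M \right)} = \frac{\left(0 + 15\right)^{2}}{2} = \frac{15^{2}}{2} = \frac{1}{2} \cdot 225 = \frac{225}{2}$)
$H{\left(-8 \right)} 2930 = \frac{225}{2} \cdot 2930 = 329625$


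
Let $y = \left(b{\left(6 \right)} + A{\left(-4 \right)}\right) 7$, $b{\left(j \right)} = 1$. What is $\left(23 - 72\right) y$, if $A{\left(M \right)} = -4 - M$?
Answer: $-343$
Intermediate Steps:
$y = 7$ ($y = \left(1 - 0\right) 7 = \left(1 + \left(-4 + 4\right)\right) 7 = \left(1 + 0\right) 7 = 1 \cdot 7 = 7$)
$\left(23 - 72\right) y = \left(23 - 72\right) 7 = \left(-49\right) 7 = -343$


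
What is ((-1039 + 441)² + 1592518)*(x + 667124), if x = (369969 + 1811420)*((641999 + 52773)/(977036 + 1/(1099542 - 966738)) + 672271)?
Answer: 371074966514229655269039157574/129754288945 ≈ 2.8598e+18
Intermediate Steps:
x = 190282863178497839343587/129754288945 (x = 2181389*(694772/(977036 + 1/132804) + 672271) = 2181389*(694772/(129754288945/132804) + 672271) = 2181389*(694772*(132804/129754288945) + 672271) = 2181389*(92268500688/129754288945 + 672271) = 2181389*(87230137851844783/129754288945) = 190282863178497839343587/129754288945 ≈ 1.4665e+12)
((-1039 + 441)² + 1592518)*(x + 667124) = ((-1039 + 441)² + 1592518)*(190282863178497839343587/129754288945 + 667124) = ((-598)² + 1592518)*(190282949740698097487767/129754288945) = (357604 + 1592518)*(190282949740698097487767/129754288945) = 1950122*(190282949740698097487767/129754288945) = 371074966514229655269039157574/129754288945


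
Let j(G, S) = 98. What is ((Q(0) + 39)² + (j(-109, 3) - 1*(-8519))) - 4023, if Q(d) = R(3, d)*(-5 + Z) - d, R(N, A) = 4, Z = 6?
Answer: 6443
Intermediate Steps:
Q(d) = 4 - d (Q(d) = 4*(-5 + 6) - d = 4*1 - d = 4 - d)
((Q(0) + 39)² + (j(-109, 3) - 1*(-8519))) - 4023 = (((4 - 1*0) + 39)² + (98 - 1*(-8519))) - 4023 = (((4 + 0) + 39)² + (98 + 8519)) - 4023 = ((4 + 39)² + 8617) - 4023 = (43² + 8617) - 4023 = (1849 + 8617) - 4023 = 10466 - 4023 = 6443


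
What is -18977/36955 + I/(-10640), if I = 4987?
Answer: -4065367/4138960 ≈ -0.98222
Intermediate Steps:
-18977/36955 + I/(-10640) = -18977/36955 + 4987/(-10640) = -18977*1/36955 + 4987*(-1/10640) = -18977/36955 - 4987/10640 = -4065367/4138960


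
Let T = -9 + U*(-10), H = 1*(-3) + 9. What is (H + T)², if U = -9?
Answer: 7569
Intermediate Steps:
H = 6 (H = -3 + 9 = 6)
T = 81 (T = -9 - 9*(-10) = -9 + 90 = 81)
(H + T)² = (6 + 81)² = 87² = 7569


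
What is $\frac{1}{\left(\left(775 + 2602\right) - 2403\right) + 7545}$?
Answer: $\frac{1}{8519} \approx 0.00011738$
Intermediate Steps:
$\frac{1}{\left(\left(775 + 2602\right) - 2403\right) + 7545} = \frac{1}{\left(3377 - 2403\right) + 7545} = \frac{1}{974 + 7545} = \frac{1}{8519}$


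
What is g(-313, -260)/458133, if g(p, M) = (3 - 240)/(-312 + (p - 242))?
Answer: 79/132400437 ≈ 5.9667e-7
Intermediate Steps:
g(p, M) = -237/(-554 + p) (g(p, M) = -237/(-312 + (-242 + p)) = -237/(-554 + p))
g(-313, -260)/458133 = -237/(-554 - 313)/458133 = -237/(-867)*(1/458133) = -237*(-1/867)*(1/458133) = (79/289)*(1/458133) = 79/132400437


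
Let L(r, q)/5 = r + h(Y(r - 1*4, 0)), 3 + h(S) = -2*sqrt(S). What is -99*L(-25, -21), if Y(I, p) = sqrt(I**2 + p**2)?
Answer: 13860 + 990*sqrt(29) ≈ 19191.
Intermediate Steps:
h(S) = -3 - 2*sqrt(S)
L(r, q) = -15 - 10*((-4 + r)**2)**(1/4) + 5*r (L(r, q) = 5*(r + (-3 - 2*((r - 1*4)**2 + 0**2)**(1/4))) = 5*(r + (-3 - 2*((r - 4)**2 + 0)**(1/4))) = 5*(r + (-3 - 2*((-4 + r)**2 + 0)**(1/4))) = 5*(r + (-3 - 2*((-4 + r)**2)**(1/4))) = 5*(-3 + r - 2*((-4 + r)**2)**(1/4)) = -15 - 10*((-4 + r)**2)**(1/4) + 5*r)
-99*L(-25, -21) = -99*(-15 - 10*sqrt(29) + 5*(-25)) = -99*(-15 - 10*sqrt(29) - 125) = -99*(-140 - 10*sqrt(29)) = 13860 + 990*sqrt(29)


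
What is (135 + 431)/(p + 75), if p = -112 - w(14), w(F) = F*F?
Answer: -566/233 ≈ -2.4292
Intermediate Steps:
w(F) = F²
p = -308 (p = -112 - 1*14² = -112 - 1*196 = -112 - 196 = -308)
(135 + 431)/(p + 75) = (135 + 431)/(-308 + 75) = 566/(-233) = 566*(-1/233) = -566/233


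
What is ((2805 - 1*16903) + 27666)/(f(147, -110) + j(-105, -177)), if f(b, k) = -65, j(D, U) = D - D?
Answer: -13568/65 ≈ -208.74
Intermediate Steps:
j(D, U) = 0
((2805 - 1*16903) + 27666)/(f(147, -110) + j(-105, -177)) = ((2805 - 1*16903) + 27666)/(-65 + 0) = ((2805 - 16903) + 27666)/(-65) = (-14098 + 27666)*(-1/65) = 13568*(-1/65) = -13568/65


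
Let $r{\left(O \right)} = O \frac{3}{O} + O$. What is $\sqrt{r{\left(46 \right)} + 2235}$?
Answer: $2 \sqrt{571} \approx 47.791$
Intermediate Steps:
$r{\left(O \right)} = 3 + O$
$\sqrt{r{\left(46 \right)} + 2235} = \sqrt{\left(3 + 46\right) + 2235} = \sqrt{49 + 2235} = \sqrt{2284} = 2 \sqrt{571}$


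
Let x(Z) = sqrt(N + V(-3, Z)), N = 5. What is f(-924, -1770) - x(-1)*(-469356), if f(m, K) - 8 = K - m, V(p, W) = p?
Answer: -838 + 469356*sqrt(2) ≈ 6.6293e+5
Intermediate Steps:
x(Z) = sqrt(2) (x(Z) = sqrt(5 - 3) = sqrt(2))
f(m, K) = 8 + K - m (f(m, K) = 8 + (K - m) = 8 + K - m)
f(-924, -1770) - x(-1)*(-469356) = (8 - 1770 - 1*(-924)) - sqrt(2)*(-469356) = (8 - 1770 + 924) - (-469356)*sqrt(2) = -838 + 469356*sqrt(2)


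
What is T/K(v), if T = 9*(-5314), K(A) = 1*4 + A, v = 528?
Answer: -23913/266 ≈ -89.898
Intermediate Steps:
K(A) = 4 + A
T = -47826
T/K(v) = -47826/(4 + 528) = -47826/532 = -47826*1/532 = -23913/266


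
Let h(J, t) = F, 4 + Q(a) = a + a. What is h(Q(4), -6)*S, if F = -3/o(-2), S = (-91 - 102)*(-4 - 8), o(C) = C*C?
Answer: -1737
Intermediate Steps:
o(C) = C**2
Q(a) = -4 + 2*a (Q(a) = -4 + (a + a) = -4 + 2*a)
S = 2316 (S = -193*(-12) = 2316)
F = -3/4 (F = -3/((-2)**2) = -3/4 ≈ -0.75000)
h(J, t) = -3/4
h(Q(4), -6)*S = -3/4*2316 = -1737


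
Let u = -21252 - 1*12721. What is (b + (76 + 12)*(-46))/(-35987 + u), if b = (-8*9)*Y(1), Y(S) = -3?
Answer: 479/8745 ≈ 0.054774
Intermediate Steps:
u = -33973 (u = -21252 - 12721 = -33973)
b = 216 (b = -8*9*(-3) = -72*(-3) = 216)
(b + (76 + 12)*(-46))/(-35987 + u) = (216 + (76 + 12)*(-46))/(-35987 - 33973) = (216 + 88*(-46))/(-69960) = (216 - 4048)*(-1/69960) = -3832*(-1/69960) = 479/8745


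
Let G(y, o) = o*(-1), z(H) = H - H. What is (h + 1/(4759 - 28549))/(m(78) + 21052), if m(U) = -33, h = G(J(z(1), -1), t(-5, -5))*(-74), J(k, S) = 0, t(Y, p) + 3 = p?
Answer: -14083681/500042010 ≈ -0.028165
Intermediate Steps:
t(Y, p) = -3 + p
z(H) = 0
G(y, o) = -o
h = -592 (h = -(-3 - 5)*(-74) = -1*(-8)*(-74) = 8*(-74) = -592)
(h + 1/(4759 - 28549))/(m(78) + 21052) = (-592 + 1/(4759 - 28549))/(-33 + 21052) = (-592 + 1/(-23790))/21019 = (-592 - 1/23790)*(1/21019) = -14083681/23790*1/21019 = -14083681/500042010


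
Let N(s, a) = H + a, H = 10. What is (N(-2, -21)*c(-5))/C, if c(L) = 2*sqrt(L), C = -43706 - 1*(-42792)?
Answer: 11*I*sqrt(5)/457 ≈ 0.053822*I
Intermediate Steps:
N(s, a) = 10 + a
C = -914 (C = -43706 + 42792 = -914)
(N(-2, -21)*c(-5))/C = ((10 - 21)*(2*sqrt(-5)))/(-914) = -22*I*sqrt(5)*(-1/914) = 11*I*sqrt(5)/457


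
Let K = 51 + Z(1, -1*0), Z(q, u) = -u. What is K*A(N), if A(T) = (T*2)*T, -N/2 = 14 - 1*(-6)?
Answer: 163200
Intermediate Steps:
N = -40 (N = -2*(14 - 1*(-6)) = -2*(14 + 6) = -2*20 = -40)
K = 51 (K = 51 - (-1)*0 = 51 - 1*0 = 51 + 0 = 51)
A(T) = 2*T² (A(T) = (2*T)*T = 2*T²)
K*A(N) = 51*(2*(-40)²) = 51*(2*1600) = 51*3200 = 163200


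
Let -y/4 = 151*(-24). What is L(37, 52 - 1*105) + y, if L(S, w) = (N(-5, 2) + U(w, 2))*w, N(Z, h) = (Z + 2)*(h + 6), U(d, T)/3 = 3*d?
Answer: 41049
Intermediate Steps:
U(d, T) = 9*d (U(d, T) = 3*(3*d) = 9*d)
N(Z, h) = (2 + Z)*(6 + h)
y = 14496 (y = -604*(-24) = -4*(-3624) = 14496)
L(S, w) = w*(-24 + 9*w) (L(S, w) = ((12 + 2*2 + 6*(-5) - 5*2) + 9*w)*w = ((12 + 4 - 30 - 10) + 9*w)*w = (-24 + 9*w)*w = w*(-24 + 9*w))
L(37, 52 - 1*105) + y = 3*(52 - 1*105)*(-8 + 3*(52 - 1*105)) + 14496 = 3*(52 - 105)*(-8 + 3*(52 - 105)) + 14496 = 3*(-53)*(-8 + 3*(-53)) + 14496 = 3*(-53)*(-8 - 159) + 14496 = 3*(-53)*(-167) + 14496 = 26553 + 14496 = 41049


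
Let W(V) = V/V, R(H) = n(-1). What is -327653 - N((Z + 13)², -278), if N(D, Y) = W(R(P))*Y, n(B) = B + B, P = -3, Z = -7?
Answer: -327375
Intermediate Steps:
n(B) = 2*B
R(H) = -2 (R(H) = 2*(-1) = -2)
W(V) = 1
N(D, Y) = Y (N(D, Y) = 1*Y = Y)
-327653 - N((Z + 13)², -278) = -327653 - 1*(-278) = -327653 + 278 = -327375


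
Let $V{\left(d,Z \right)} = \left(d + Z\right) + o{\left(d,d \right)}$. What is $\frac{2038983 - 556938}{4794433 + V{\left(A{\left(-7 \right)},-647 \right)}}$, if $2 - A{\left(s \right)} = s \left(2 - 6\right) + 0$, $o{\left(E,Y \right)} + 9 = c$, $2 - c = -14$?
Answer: $\frac{1482045}{4793767} \approx 0.30916$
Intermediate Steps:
$c = 16$ ($c = 2 - -14 = 2 + 14 = 16$)
$o{\left(E,Y \right)} = 7$ ($o{\left(E,Y \right)} = -9 + 16 = 7$)
$A{\left(s \right)} = 2 + 4 s$ ($A{\left(s \right)} = 2 - \left(s \left(2 - 6\right) + 0\right) = 2 - \left(s \left(-4\right) + 0\right) = 2 - \left(- 4 s + 0\right) = 2 - - 4 s = 2 + 4 s$)
$V{\left(d,Z \right)} = 7 + Z + d$ ($V{\left(d,Z \right)} = \left(d + Z\right) + 7 = \left(Z + d\right) + 7 = 7 + Z + d$)
$\frac{2038983 - 556938}{4794433 + V{\left(A{\left(-7 \right)},-647 \right)}} = \frac{2038983 - 556938}{4794433 + \left(7 - 647 + \left(2 + 4 \left(-7\right)\right)\right)} = \frac{1482045}{4794433 + \left(7 - 647 + \left(2 - 28\right)\right)} = \frac{1482045}{4794433 - 666} = \frac{1482045}{4793767}$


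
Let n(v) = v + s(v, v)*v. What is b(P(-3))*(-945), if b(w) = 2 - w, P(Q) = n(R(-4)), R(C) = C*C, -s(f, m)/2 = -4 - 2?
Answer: 194670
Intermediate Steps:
s(f, m) = 12 (s(f, m) = -2*(-4 - 2) = -2*(-6) = 12)
R(C) = C²
n(v) = 13*v (n(v) = v + 12*v = 13*v)
P(Q) = 208 (P(Q) = 13*(-4)² = 13*16 = 208)
b(P(-3))*(-945) = (2 - 1*208)*(-945) = (2 - 208)*(-945) = -206*(-945) = 194670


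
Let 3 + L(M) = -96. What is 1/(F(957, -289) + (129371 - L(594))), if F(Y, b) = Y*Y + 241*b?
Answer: 1/975670 ≈ 1.0249e-6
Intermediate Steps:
F(Y, b) = Y**2 + 241*b
L(M) = -99 (L(M) = -3 - 96 = -99)
1/(F(957, -289) + (129371 - L(594))) = 1/((957**2 + 241*(-289)) + (129371 - 1*(-99))) = 1/((915849 - 69649) + (129371 + 99)) = 1/(846200 + 129470) = 1/975670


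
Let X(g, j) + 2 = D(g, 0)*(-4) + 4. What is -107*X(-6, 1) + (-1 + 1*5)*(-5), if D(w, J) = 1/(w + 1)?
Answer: -1598/5 ≈ -319.60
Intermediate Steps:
D(w, J) = 1/(1 + w)
X(g, j) = 2 - 4/(1 + g) (X(g, j) = -2 + (-4/(1 + g) + 4) = -2 + (4 - 4/(1 + g)) = 2 - 4/(1 + g))
-107*X(-6, 1) + (-1 + 1*5)*(-5) = -214*(-1 - 6)/(1 - 6) + (-1 + 1*5)*(-5) = -214*(-7)/(-5) + (-1 + 5)*(-5) = -214*(-1)*(-7)/5 + 4*(-5) = -107*14/5 - 20 = -1498/5 - 20 = -1598/5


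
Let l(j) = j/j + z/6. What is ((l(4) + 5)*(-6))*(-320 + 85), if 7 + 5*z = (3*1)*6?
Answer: 8977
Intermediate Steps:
z = 11/5 (z = -7/5 + ((3*1)*6)/5 = -7/5 + (3*6)/5 = -7/5 + (⅕)*18 = -7/5 + 18/5 = 11/5 ≈ 2.2000)
l(j) = 41/30 (l(j) = j/j + (11/5)/6 = 1 + (11/5)*(⅙) = 1 + 11/30 = 41/30)
((l(4) + 5)*(-6))*(-320 + 85) = ((41/30 + 5)*(-6))*(-320 + 85) = ((191/30)*(-6))*(-235) = -191/5*(-235) = 8977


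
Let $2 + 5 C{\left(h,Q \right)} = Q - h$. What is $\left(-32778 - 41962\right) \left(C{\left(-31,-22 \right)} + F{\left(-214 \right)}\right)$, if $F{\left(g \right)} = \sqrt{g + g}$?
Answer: $-104636 - 149480 i \sqrt{107} \approx -1.0464 \cdot 10^{5} - 1.5462 \cdot 10^{6} i$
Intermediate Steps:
$C{\left(h,Q \right)} = - \frac{2}{5} - \frac{h}{5} + \frac{Q}{5}$ ($C{\left(h,Q \right)} = - \frac{2}{5} + \frac{Q - h}{5} = - \frac{2}{5} + \left(- \frac{h}{5} + \frac{Q}{5}\right) = - \frac{2}{5} - \frac{h}{5} + \frac{Q}{5}$)
$F{\left(g \right)} = \sqrt{2} \sqrt{g}$ ($F{\left(g \right)} = \sqrt{2 g} = \sqrt{2} \sqrt{g}$)
$\left(-32778 - 41962\right) \left(C{\left(-31,-22 \right)} + F{\left(-214 \right)}\right) = \left(-32778 - 41962\right) \left(\left(- \frac{2}{5} - - \frac{31}{5} + \frac{1}{5} \left(-22\right)\right) + \sqrt{2} \sqrt{-214}\right) = - 74740 \left(\left(- \frac{2}{5} + \frac{31}{5} - \frac{22}{5}\right) + \sqrt{2} i \sqrt{214}\right) = - 74740 \left(\frac{7}{5} + 2 i \sqrt{107}\right) = -104636 - 149480 i \sqrt{107}$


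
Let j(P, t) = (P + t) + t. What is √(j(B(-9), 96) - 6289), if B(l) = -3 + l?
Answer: I*√6109 ≈ 78.16*I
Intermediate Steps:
j(P, t) = P + 2*t
√(j(B(-9), 96) - 6289) = √(((-3 - 9) + 2*96) - 6289) = √((-12 + 192) - 6289) = √(180 - 6289) = √(-6109) = I*√6109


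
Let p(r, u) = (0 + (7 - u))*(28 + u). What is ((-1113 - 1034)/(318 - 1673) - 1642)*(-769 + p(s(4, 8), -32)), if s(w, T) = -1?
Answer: 411211155/271 ≈ 1.5174e+6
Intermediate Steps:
p(r, u) = (7 - u)*(28 + u)
((-1113 - 1034)/(318 - 1673) - 1642)*(-769 + p(s(4, 8), -32)) = ((-1113 - 1034)/(318 - 1673) - 1642)*(-769 + (196 - 1*(-32)**2 - 21*(-32))) = (-2147/(-1355) - 1642)*(-769 + (196 - 1*1024 + 672)) = (-2147*(-1/1355) - 1642)*(-769 + (196 - 1024 + 672)) = (2147/1355 - 1642)*(-769 - 156) = -2222763/1355*(-925) = 411211155/271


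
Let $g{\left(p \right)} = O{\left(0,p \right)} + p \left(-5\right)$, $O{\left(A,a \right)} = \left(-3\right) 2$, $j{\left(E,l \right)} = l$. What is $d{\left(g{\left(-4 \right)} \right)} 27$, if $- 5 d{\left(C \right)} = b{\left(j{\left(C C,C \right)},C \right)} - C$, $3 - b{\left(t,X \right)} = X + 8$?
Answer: $\frac{891}{5} \approx 178.2$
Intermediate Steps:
$O{\left(A,a \right)} = -6$
$b{\left(t,X \right)} = -5 - X$ ($b{\left(t,X \right)} = 3 - \left(X + 8\right) = 3 - \left(8 + X\right) = -5 - X$)
$g{\left(p \right)} = -6 - 5 p$ ($g{\left(p \right)} = -6 + p \left(-5\right) = -6 - 5 p$)
$d{\left(C \right)} = 1 + \frac{2 C}{5}$ ($d{\left(C \right)} = - \frac{\left(-5 - C\right) - C}{5} = - \frac{-5 - 2 C}{5} = 1 + \frac{2 C}{5}$)
$d{\left(g{\left(-4 \right)} \right)} 27 = \left(1 + \frac{2 \left(-6 - -20\right)}{5}\right) 27 = \left(1 + \frac{2 \left(-6 + 20\right)}{5}\right) 27 = \left(1 + \frac{2}{5} \cdot 14\right) 27 = \left(1 + \frac{28}{5}\right) 27 = \frac{33}{5} \cdot 27 = \frac{891}{5}$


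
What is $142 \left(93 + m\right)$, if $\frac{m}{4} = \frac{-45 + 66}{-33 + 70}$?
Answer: $\frac{500550}{37} \approx 13528.0$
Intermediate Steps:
$m = \frac{84}{37}$ ($m = 4 \frac{-45 + 66}{-33 + 70} = 4 \cdot \frac{21}{37} = \frac{84}{37} \approx 2.2703$)
$142 \left(93 + m\right) = 142 \left(93 + \frac{84}{37}\right) = 142 \cdot \frac{3525}{37} = \frac{500550}{37}$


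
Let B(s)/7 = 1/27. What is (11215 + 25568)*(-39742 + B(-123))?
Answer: -4385461349/3 ≈ -1.4618e+9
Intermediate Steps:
B(s) = 7/27
(11215 + 25568)*(-39742 + B(-123)) = (11215 + 25568)*(-39742 + 7/27) = 36783*(-1073027/27) = -4385461349/3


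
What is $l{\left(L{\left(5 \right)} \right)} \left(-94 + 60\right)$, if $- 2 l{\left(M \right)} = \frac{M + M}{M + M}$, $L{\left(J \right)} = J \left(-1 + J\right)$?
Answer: $17$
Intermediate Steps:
$l{\left(M \right)} = - \frac{1}{2}$ ($l{\left(M \right)} = - \frac{\left(M + M\right) \frac{1}{M + M}}{2} = - \frac{2 M \frac{1}{2 M}}{2} = \left(- \frac{1}{2}\right) 1 = - \frac{1}{2}$)
$l{\left(L{\left(5 \right)} \right)} \left(-94 + 60\right) = - \frac{-94 + 60}{2} = \left(- \frac{1}{2}\right) \left(-34\right) = 17$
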